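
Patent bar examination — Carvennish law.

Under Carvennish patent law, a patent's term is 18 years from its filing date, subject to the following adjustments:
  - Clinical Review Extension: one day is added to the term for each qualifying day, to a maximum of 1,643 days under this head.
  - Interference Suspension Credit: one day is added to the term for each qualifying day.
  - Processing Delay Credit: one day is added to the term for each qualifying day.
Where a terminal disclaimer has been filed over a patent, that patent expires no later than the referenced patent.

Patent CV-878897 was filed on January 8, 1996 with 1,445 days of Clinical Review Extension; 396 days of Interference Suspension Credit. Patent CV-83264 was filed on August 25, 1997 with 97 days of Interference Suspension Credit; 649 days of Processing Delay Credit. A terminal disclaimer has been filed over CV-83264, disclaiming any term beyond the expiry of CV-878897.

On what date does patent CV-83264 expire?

Natural term of CV-83264:
  Base: filing + 18 years → 25 August 2015.
  Interference Suspension Credit: +97 days → 30 November 2015.
  Processing Delay Credit: +649 days → 9 September 2017.
Expiry of referenced patent CV-878897:
  Base: filing + 18 years → 8 January 2014.
  Clinical Review Extension: 1445 days (within the 1643-day cap) → +1445 days → 23 December 2017.
  Interference Suspension Credit: +396 days → 23 January 2019.
Terminal disclaimer: CV-83264 expires on the earlier of 9 September 2017 and 23 January 2019.

2017-09-09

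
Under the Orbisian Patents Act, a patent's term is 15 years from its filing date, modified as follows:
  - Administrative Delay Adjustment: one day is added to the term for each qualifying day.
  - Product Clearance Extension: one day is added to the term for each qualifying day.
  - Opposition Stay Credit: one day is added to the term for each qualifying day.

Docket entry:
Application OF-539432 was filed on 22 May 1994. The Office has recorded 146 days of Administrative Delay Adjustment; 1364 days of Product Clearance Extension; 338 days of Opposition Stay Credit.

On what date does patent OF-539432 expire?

June 13, 2014

Base term: filing date + 15 years → 22 May 2009.
Administrative Delay Adjustment: +146 days → 15 October 2009.
Product Clearance Extension: +1364 days → 10 July 2013.
Opposition Stay Credit: +338 days → 13 June 2014.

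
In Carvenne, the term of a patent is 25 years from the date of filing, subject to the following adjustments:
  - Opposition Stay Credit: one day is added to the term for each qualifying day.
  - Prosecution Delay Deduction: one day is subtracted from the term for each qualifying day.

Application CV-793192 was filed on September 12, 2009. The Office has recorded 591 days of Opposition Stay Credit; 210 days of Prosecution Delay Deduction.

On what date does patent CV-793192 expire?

2035-09-28

Base term: filing date + 25 years → 12 September 2034.
Opposition Stay Credit: +591 days → 25 April 2036.
Prosecution Delay Deduction: −210 days → 28 September 2035.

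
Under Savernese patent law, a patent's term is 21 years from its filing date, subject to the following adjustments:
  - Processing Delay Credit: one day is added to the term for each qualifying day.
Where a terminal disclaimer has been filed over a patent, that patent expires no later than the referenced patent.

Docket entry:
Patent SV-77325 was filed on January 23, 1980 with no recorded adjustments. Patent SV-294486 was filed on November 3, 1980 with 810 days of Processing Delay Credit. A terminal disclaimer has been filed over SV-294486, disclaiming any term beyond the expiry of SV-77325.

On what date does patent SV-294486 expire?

2001-01-23

Natural term of SV-294486:
  Base: filing + 21 years → 3 November 2001.
  Processing Delay Credit: +810 days → 22 January 2004.
Expiry of referenced patent SV-77325:
  Base: filing + 21 years → 23 January 2001.
Terminal disclaimer: SV-294486 expires on the earlier of 22 January 2004 and 23 January 2001.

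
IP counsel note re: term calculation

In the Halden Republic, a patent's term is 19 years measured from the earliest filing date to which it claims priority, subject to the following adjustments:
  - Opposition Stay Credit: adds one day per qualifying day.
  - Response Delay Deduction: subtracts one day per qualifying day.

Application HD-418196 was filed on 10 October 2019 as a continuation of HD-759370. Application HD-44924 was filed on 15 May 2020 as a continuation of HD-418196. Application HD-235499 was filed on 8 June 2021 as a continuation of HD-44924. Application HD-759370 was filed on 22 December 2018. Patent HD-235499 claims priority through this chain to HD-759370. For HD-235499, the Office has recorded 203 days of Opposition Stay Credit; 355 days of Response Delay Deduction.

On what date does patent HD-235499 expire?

Earliest priority filing: 22 December 2018.
Base term: 22 December 2018 + 19 years → 22 December 2037.
Opposition Stay Credit: +203 days → 13 July 2038.
Response Delay Deduction: −355 days → 23 July 2037.

2037-07-23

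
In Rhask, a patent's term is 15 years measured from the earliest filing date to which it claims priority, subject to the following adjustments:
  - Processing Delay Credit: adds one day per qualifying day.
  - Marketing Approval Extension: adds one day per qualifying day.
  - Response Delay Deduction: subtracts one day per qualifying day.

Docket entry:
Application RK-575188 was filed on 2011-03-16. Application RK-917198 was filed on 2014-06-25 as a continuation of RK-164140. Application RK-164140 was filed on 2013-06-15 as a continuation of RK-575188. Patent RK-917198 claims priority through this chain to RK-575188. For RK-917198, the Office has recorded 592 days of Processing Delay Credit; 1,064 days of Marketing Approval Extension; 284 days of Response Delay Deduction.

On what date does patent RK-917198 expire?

Earliest priority filing: 16 March 2011.
Base term: 16 March 2011 + 15 years → 16 March 2026.
Processing Delay Credit: +592 days → 29 October 2027.
Marketing Approval Extension: +1064 days → 27 September 2030.
Response Delay Deduction: −284 days → 17 December 2029.

2029-12-17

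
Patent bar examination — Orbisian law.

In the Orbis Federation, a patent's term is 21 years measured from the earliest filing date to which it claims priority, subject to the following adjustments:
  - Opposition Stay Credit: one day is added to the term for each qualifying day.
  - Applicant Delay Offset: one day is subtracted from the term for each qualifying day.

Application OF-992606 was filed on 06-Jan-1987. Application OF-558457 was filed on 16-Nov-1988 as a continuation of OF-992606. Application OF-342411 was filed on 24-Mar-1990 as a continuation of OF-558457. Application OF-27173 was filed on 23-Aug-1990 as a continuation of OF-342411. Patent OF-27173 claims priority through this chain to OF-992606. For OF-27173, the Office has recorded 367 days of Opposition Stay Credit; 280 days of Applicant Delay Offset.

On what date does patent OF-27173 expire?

April 2, 2008

Earliest priority filing: 6 January 1987.
Base term: 6 January 1987 + 21 years → 6 January 2008.
Opposition Stay Credit: +367 days → 7 January 2009.
Applicant Delay Offset: −280 days → 2 April 2008.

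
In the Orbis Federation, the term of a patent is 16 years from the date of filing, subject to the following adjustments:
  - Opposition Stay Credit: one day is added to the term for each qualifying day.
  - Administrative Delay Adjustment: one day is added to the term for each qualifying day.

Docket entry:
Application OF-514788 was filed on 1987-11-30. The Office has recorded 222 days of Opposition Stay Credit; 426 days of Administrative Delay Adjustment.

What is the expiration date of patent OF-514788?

2005-09-08

Base term: filing date + 16 years → 30 November 2003.
Opposition Stay Credit: +222 days → 9 July 2004.
Administrative Delay Adjustment: +426 days → 8 September 2005.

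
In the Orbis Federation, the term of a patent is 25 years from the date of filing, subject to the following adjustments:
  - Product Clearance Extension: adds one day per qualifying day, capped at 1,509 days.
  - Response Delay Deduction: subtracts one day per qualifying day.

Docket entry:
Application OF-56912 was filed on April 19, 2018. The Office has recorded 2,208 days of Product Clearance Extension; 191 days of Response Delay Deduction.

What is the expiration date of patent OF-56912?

Base term: filing date + 25 years → 19 April 2043.
Product Clearance Extension: 2208 days claimed exceeds the 1509-day cap, so +1509 days → 6 June 2047.
Response Delay Deduction: −191 days → 27 November 2046.

2046-11-27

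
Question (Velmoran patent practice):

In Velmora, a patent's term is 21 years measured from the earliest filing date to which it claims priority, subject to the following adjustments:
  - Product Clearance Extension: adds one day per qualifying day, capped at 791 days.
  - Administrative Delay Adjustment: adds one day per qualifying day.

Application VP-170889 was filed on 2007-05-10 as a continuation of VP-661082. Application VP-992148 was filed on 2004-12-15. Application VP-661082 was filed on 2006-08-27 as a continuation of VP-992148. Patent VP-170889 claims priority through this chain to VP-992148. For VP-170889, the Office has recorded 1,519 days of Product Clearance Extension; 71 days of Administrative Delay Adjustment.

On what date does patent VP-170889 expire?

2028-04-25

Earliest priority filing: 15 December 2004.
Base term: 15 December 2004 + 21 years → 15 December 2025.
Product Clearance Extension: 1519 days claimed exceeds the 791-day cap, so +791 days → 14 February 2028.
Administrative Delay Adjustment: +71 days → 25 April 2028.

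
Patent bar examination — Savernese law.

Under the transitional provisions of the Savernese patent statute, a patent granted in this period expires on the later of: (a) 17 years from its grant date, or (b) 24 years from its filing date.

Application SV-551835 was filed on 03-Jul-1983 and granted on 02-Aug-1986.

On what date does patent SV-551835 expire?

2007-07-03

(a) grant + 17 years → 2 August 2003.
(b) filing + 24 years → 3 July 2007.
Later of the two: 3 July 2007.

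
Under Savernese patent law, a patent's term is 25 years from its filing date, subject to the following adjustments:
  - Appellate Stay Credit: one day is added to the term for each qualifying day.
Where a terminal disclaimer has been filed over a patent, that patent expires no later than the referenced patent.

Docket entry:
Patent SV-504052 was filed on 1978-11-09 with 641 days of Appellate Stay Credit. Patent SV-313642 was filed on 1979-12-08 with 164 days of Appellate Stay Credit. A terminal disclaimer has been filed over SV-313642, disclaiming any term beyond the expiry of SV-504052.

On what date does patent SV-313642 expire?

Natural term of SV-313642:
  Base: filing + 25 years → 8 December 2004.
  Appellate Stay Credit: +164 days → 21 May 2005.
Expiry of referenced patent SV-504052:
  Base: filing + 25 years → 9 November 2003.
  Appellate Stay Credit: +641 days → 11 August 2005.
Terminal disclaimer: SV-313642 expires on the earlier of 21 May 2005 and 11 August 2005.

May 21, 2005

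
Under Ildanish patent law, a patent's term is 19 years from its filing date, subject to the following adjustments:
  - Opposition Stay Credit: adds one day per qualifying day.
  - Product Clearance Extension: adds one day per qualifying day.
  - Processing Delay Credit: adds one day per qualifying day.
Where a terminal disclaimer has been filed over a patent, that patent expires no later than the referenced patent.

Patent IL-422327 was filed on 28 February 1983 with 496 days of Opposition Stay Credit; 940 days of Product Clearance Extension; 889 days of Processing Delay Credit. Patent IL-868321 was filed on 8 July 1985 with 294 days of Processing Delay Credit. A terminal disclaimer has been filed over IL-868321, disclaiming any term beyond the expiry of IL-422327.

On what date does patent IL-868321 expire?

Natural term of IL-868321:
  Base: filing + 19 years → 8 July 2004.
  Processing Delay Credit: +294 days → 28 April 2005.
Expiry of referenced patent IL-422327:
  Base: filing + 19 years → 28 February 2002.
  Opposition Stay Credit: +496 days → 9 July 2003.
  Product Clearance Extension: +940 days → 3 February 2006.
  Processing Delay Credit: +889 days → 11 July 2008.
Terminal disclaimer: IL-868321 expires on the earlier of 28 April 2005 and 11 July 2008.

April 28, 2005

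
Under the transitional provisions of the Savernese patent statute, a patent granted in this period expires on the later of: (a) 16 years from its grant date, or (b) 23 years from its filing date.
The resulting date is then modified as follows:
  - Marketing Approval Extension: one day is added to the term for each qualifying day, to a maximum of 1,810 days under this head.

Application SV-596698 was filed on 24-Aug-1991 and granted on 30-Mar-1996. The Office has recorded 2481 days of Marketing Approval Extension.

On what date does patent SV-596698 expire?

2019-08-08

(a) grant + 16 years → 30 March 2012.
(b) filing + 23 years → 24 August 2014.
Later of the two: 24 August 2014.
Marketing Approval Extension: 2481 days claimed exceeds the 1810-day cap, so +1810 days → 8 August 2019.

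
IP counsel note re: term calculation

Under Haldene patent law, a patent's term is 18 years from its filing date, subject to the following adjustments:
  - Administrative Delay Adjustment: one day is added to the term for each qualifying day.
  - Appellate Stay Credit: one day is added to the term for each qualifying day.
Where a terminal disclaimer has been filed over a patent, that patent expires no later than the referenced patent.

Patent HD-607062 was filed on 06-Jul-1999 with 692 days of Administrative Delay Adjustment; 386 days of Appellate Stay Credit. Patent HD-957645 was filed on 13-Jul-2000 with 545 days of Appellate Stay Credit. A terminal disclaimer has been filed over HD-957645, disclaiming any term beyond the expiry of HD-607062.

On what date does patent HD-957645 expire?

January 9, 2020

Natural term of HD-957645:
  Base: filing + 18 years → 13 July 2018.
  Appellate Stay Credit: +545 days → 9 January 2020.
Expiry of referenced patent HD-607062:
  Base: filing + 18 years → 6 July 2017.
  Administrative Delay Adjustment: +692 days → 29 May 2019.
  Appellate Stay Credit: +386 days → 18 June 2020.
Terminal disclaimer: HD-957645 expires on the earlier of 9 January 2020 and 18 June 2020.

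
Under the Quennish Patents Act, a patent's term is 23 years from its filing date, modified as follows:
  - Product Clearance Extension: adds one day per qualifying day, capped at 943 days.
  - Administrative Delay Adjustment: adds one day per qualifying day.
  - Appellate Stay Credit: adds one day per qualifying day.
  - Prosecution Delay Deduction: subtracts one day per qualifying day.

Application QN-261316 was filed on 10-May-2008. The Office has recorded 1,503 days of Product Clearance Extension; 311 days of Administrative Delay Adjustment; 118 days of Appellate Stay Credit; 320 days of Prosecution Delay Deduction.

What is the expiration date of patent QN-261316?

Base term: filing date + 23 years → 10 May 2031.
Product Clearance Extension: 1503 days claimed exceeds the 943-day cap, so +943 days → 8 December 2033.
Administrative Delay Adjustment: +311 days → 15 October 2034.
Appellate Stay Credit: +118 days → 10 February 2035.
Prosecution Delay Deduction: −320 days → 27 March 2034.

March 27, 2034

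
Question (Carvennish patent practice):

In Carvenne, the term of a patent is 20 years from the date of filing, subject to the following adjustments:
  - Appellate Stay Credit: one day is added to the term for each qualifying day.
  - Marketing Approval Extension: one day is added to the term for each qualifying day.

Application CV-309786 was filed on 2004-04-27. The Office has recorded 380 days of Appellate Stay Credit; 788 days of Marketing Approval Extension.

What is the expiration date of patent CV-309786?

2027-07-09

Base term: filing date + 20 years → 27 April 2024.
Appellate Stay Credit: +380 days → 12 May 2025.
Marketing Approval Extension: +788 days → 9 July 2027.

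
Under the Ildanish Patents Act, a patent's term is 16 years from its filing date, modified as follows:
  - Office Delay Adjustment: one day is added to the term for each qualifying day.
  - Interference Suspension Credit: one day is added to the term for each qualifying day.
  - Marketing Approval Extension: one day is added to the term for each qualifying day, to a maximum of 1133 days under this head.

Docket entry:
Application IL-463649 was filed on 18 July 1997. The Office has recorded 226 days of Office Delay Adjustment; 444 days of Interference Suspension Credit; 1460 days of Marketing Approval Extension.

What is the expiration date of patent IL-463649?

June 25, 2018

Base term: filing date + 16 years → 18 July 2013.
Office Delay Adjustment: +226 days → 1 March 2014.
Interference Suspension Credit: +444 days → 19 May 2015.
Marketing Approval Extension: 1460 days claimed exceeds the 1133-day cap, so +1133 days → 25 June 2018.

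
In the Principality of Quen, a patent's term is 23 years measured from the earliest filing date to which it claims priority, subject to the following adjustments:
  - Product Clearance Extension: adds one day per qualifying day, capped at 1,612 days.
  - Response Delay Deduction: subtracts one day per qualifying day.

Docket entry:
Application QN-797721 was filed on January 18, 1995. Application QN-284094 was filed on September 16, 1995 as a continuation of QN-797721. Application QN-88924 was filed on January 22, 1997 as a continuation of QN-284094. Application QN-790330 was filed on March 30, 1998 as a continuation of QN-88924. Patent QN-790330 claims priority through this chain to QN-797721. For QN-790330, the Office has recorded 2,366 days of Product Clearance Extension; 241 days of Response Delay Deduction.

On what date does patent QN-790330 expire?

Earliest priority filing: 18 January 1995.
Base term: 18 January 1995 + 23 years → 18 January 2018.
Product Clearance Extension: 2366 days claimed exceeds the 1612-day cap, so +1612 days → 18 June 2022.
Response Delay Deduction: −241 days → 20 October 2021.

October 20, 2021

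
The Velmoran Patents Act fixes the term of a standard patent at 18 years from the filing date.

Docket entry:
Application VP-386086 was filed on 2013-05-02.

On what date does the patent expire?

Filing date + 18 years → 2 May 2031.

May 2, 2031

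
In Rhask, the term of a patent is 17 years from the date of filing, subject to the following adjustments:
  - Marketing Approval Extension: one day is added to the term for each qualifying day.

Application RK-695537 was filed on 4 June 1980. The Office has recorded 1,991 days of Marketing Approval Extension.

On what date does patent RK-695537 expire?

Base term: filing date + 17 years → 4 June 1997.
Marketing Approval Extension: +1991 days → 16 November 2002.

November 16, 2002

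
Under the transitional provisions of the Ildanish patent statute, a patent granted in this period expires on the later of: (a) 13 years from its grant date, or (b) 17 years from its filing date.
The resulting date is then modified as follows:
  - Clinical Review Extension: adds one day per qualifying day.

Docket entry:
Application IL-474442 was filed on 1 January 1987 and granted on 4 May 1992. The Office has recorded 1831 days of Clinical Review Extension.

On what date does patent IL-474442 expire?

(a) grant + 13 years → 4 May 2005.
(b) filing + 17 years → 1 January 2004.
Later of the two: 4 May 2005.
Clinical Review Extension: +1831 days → 9 May 2010.

2010-05-09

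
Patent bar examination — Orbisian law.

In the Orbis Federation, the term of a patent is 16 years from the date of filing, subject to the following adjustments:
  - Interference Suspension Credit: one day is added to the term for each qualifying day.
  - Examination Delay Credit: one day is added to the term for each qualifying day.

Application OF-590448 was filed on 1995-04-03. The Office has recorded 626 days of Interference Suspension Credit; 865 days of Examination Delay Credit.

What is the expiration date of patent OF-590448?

Base term: filing date + 16 years → 3 April 2011.
Interference Suspension Credit: +626 days → 19 December 2012.
Examination Delay Credit: +865 days → 3 May 2015.

May 3, 2015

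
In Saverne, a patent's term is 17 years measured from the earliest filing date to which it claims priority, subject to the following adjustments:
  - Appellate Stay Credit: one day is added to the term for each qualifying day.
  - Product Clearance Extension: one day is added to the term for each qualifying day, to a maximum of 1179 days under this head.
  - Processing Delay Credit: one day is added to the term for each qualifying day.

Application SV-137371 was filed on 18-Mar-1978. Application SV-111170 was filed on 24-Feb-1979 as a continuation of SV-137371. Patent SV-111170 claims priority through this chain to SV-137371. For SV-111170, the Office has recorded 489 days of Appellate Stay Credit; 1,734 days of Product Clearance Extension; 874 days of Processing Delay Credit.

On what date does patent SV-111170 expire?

Earliest priority filing: 18 March 1978.
Base term: 18 March 1978 + 17 years → 18 March 1995.
Appellate Stay Credit: +489 days → 19 July 1996.
Product Clearance Extension: 1734 days claimed exceeds the 1179-day cap, so +1179 days → 11 October 1999.
Processing Delay Credit: +874 days → 3 March 2002.

March 3, 2002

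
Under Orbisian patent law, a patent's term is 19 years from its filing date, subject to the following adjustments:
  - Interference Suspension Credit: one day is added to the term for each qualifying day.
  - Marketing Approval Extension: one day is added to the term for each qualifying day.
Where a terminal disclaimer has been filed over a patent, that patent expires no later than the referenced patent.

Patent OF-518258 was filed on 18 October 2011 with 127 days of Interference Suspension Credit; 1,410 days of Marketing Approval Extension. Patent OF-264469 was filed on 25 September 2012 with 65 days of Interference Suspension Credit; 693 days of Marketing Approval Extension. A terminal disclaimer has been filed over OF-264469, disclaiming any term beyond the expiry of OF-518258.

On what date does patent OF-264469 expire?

Natural term of OF-264469:
  Base: filing + 19 years → 25 September 2031.
  Interference Suspension Credit: +65 days → 29 November 2031.
  Marketing Approval Extension: +693 days → 22 October 2033.
Expiry of referenced patent OF-518258:
  Base: filing + 19 years → 18 October 2030.
  Interference Suspension Credit: +127 days → 22 February 2031.
  Marketing Approval Extension: +1410 days → 2 January 2035.
Terminal disclaimer: OF-264469 expires on the earlier of 22 October 2033 and 2 January 2035.

2033-10-22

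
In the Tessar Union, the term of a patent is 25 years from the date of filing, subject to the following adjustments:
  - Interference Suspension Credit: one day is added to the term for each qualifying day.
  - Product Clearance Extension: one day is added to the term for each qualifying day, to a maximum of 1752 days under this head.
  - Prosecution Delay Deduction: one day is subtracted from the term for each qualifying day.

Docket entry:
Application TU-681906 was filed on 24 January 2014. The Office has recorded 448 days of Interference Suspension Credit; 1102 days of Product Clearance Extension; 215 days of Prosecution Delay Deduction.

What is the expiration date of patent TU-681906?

Base term: filing date + 25 years → 24 January 2039.
Interference Suspension Credit: +448 days → 16 April 2040.
Product Clearance Extension: 1102 days (within the 1752-day cap) → +1102 days → 23 April 2043.
Prosecution Delay Deduction: −215 days → 20 September 2042.

September 20, 2042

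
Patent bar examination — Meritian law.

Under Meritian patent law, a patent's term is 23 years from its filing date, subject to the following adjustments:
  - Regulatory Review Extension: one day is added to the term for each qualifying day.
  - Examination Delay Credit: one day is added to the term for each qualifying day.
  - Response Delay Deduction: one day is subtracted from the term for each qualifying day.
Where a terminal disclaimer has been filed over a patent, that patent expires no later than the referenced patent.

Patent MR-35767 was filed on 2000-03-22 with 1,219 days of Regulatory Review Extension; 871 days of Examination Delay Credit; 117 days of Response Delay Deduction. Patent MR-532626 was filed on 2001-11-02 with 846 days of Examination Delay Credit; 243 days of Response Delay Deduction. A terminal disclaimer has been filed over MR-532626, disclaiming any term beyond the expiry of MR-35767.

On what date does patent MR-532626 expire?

Natural term of MR-532626:
  Base: filing + 23 years → 2 November 2024.
  Examination Delay Credit: +846 days → 26 February 2027.
  Response Delay Deduction: −243 days → 28 June 2026.
Expiry of referenced patent MR-35767:
  Base: filing + 23 years → 22 March 2023.
  Regulatory Review Extension: +1219 days → 23 July 2026.
  Examination Delay Credit: +871 days → 10 December 2028.
  Response Delay Deduction: −117 days → 15 August 2028.
Terminal disclaimer: MR-532626 expires on the earlier of 28 June 2026 and 15 August 2028.

2026-06-28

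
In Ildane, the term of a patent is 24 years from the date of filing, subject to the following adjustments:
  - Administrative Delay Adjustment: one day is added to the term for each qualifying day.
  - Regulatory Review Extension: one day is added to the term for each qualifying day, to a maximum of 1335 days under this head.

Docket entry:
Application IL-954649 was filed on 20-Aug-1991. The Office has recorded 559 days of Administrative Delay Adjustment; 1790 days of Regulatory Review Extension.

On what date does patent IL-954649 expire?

2020-10-26

Base term: filing date + 24 years → 20 August 2015.
Administrative Delay Adjustment: +559 days → 1 March 2017.
Regulatory Review Extension: 1790 days claimed exceeds the 1335-day cap, so +1335 days → 26 October 2020.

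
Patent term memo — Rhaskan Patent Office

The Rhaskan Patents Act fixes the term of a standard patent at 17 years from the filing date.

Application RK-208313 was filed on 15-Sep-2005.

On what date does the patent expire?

September 15, 2022

Filing date + 17 years → 15 September 2022.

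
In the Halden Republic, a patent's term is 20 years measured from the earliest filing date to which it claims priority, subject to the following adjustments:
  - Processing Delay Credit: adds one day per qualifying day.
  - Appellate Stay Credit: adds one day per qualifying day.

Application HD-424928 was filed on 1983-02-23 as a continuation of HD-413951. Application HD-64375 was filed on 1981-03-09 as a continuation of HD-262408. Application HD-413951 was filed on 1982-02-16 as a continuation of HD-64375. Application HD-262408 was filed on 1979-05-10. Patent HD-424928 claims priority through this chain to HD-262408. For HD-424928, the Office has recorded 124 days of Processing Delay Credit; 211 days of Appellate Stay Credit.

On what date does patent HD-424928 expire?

2000-04-09

Earliest priority filing: 10 May 1979.
Base term: 10 May 1979 + 20 years → 10 May 1999.
Processing Delay Credit: +124 days → 11 September 1999.
Appellate Stay Credit: +211 days → 9 April 2000.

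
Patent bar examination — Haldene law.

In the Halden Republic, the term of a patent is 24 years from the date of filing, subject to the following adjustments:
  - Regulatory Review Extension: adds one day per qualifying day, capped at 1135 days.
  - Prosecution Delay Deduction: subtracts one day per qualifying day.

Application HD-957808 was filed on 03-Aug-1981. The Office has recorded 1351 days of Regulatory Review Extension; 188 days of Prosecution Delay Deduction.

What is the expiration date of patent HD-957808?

March 7, 2008

Base term: filing date + 24 years → 3 August 2005.
Regulatory Review Extension: 1351 days claimed exceeds the 1135-day cap, so +1135 days → 11 September 2008.
Prosecution Delay Deduction: −188 days → 7 March 2008.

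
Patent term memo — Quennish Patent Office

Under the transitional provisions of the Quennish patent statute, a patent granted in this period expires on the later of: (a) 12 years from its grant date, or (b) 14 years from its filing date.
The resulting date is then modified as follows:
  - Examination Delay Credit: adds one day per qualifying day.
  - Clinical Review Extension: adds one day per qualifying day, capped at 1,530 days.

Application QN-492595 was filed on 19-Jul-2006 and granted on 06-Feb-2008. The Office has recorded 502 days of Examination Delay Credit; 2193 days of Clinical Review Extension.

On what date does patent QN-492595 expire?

(a) grant + 12 years → 6 February 2020.
(b) filing + 14 years → 19 July 2020.
Later of the two: 19 July 2020.
Examination Delay Credit: +502 days → 3 December 2021.
Clinical Review Extension: 2193 days claimed exceeds the 1530-day cap, so +1530 days → 10 February 2026.

2026-02-10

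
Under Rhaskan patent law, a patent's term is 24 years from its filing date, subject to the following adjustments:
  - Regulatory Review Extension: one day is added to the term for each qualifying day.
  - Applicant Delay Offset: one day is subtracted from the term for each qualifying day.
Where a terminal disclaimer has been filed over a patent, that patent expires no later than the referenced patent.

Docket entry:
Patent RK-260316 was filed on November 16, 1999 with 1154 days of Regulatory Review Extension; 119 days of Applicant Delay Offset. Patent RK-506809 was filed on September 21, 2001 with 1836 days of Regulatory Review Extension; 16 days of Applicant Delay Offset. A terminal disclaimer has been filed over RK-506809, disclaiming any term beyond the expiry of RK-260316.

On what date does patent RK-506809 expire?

Natural term of RK-506809:
  Base: filing + 24 years → 21 September 2025.
  Regulatory Review Extension: +1836 days → 1 October 2030.
  Applicant Delay Offset: −16 days → 15 September 2030.
Expiry of referenced patent RK-260316:
  Base: filing + 24 years → 16 November 2023.
  Regulatory Review Extension: +1154 days → 13 January 2027.
  Applicant Delay Offset: −119 days → 16 September 2026.
Terminal disclaimer: RK-506809 expires on the earlier of 15 September 2030 and 16 September 2026.

2026-09-16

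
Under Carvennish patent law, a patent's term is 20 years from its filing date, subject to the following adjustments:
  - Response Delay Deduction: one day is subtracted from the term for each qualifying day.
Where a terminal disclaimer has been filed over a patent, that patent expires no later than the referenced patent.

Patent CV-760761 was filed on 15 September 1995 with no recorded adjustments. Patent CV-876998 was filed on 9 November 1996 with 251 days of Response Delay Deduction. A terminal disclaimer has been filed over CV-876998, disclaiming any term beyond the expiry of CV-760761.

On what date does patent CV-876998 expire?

September 15, 2015

Natural term of CV-876998:
  Base: filing + 20 years → 9 November 2016.
  Response Delay Deduction: −251 days → 3 March 2016.
Expiry of referenced patent CV-760761:
  Base: filing + 20 years → 15 September 2015.
Terminal disclaimer: CV-876998 expires on the earlier of 3 March 2016 and 15 September 2015.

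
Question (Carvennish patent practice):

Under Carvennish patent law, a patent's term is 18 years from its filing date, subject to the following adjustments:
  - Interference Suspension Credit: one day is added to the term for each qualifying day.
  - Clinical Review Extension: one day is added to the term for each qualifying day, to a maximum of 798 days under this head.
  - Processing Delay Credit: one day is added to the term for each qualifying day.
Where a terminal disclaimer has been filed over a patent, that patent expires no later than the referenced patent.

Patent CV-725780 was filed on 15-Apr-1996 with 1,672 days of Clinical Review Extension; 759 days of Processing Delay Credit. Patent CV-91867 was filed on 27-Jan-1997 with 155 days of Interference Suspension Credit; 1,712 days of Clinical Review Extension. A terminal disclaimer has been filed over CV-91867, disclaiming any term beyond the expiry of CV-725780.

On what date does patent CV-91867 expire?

Natural term of CV-91867:
  Base: filing + 18 years → 27 January 2015.
  Interference Suspension Credit: +155 days → 1 July 2015.
  Clinical Review Extension: 1712 days claimed exceeds the 798-day cap, so +798 days → 6 September 2017.
Expiry of referenced patent CV-725780:
  Base: filing + 18 years → 15 April 2014.
  Clinical Review Extension: 1672 days claimed exceeds the 798-day cap, so +798 days → 21 June 2016.
  Processing Delay Credit: +759 days → 20 July 2018.
Terminal disclaimer: CV-91867 expires on the earlier of 6 September 2017 and 20 July 2018.

September 6, 2017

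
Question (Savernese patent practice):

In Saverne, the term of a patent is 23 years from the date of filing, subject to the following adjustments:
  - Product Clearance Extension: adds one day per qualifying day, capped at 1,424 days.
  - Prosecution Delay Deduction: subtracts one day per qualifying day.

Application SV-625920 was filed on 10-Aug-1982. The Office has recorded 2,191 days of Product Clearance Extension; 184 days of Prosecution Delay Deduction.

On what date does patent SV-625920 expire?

Base term: filing date + 23 years → 10 August 2005.
Product Clearance Extension: 2191 days claimed exceeds the 1424-day cap, so +1424 days → 4 July 2009.
Prosecution Delay Deduction: −184 days → 1 January 2009.

2009-01-01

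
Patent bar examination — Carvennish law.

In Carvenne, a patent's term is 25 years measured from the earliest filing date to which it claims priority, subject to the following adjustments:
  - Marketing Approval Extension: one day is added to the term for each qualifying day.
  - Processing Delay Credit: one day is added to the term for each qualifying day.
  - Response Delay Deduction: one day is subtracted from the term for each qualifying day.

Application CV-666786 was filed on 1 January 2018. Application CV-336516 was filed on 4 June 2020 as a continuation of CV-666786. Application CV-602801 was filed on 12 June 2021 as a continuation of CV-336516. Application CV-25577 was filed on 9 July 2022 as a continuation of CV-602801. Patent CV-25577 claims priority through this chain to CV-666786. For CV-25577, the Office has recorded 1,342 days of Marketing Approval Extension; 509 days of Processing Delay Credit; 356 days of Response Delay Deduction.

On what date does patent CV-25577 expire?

Earliest priority filing: 1 January 2018.
Base term: 1 January 2018 + 25 years → 1 January 2043.
Marketing Approval Extension: +1342 days → 4 September 2046.
Processing Delay Credit: +509 days → 26 January 2048.
Response Delay Deduction: −356 days → 4 February 2047.

February 4, 2047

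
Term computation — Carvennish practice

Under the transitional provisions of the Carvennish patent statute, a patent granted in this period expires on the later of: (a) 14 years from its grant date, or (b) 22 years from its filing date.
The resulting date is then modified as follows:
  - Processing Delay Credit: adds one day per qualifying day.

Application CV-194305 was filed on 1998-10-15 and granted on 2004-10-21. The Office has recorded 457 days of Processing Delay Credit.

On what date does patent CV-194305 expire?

January 15, 2022

(a) grant + 14 years → 21 October 2018.
(b) filing + 22 years → 15 October 2020.
Later of the two: 15 October 2020.
Processing Delay Credit: +457 days → 15 January 2022.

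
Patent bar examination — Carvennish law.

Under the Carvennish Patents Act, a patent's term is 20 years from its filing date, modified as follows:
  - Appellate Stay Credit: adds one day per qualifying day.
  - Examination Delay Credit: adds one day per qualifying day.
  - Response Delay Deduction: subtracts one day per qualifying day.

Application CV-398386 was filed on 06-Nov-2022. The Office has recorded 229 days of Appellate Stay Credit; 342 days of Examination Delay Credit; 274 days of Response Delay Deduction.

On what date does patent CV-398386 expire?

August 30, 2043

Base term: filing date + 20 years → 6 November 2042.
Appellate Stay Credit: +229 days → 23 June 2043.
Examination Delay Credit: +342 days → 30 May 2044.
Response Delay Deduction: −274 days → 30 August 2043.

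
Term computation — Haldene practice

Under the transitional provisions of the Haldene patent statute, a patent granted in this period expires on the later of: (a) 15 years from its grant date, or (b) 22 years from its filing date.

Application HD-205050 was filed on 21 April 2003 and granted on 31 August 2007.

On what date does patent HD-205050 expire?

2025-04-21

(a) grant + 15 years → 31 August 2022.
(b) filing + 22 years → 21 April 2025.
Later of the two: 21 April 2025.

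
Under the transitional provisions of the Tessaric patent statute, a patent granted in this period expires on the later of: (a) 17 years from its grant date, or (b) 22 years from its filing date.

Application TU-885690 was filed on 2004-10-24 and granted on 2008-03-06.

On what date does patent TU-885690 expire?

(a) grant + 17 years → 6 March 2025.
(b) filing + 22 years → 24 October 2026.
Later of the two: 24 October 2026.

October 24, 2026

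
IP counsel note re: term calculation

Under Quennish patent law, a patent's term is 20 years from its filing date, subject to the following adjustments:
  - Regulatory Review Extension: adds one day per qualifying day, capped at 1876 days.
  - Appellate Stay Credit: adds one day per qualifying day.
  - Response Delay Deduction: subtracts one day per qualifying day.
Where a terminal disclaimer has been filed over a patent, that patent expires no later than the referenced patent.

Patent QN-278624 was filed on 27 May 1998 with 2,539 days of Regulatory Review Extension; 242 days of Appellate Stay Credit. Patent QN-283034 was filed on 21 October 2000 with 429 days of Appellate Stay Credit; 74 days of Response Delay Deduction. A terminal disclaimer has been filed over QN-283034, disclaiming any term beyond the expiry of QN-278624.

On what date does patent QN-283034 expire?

October 11, 2021

Natural term of QN-283034:
  Base: filing + 20 years → 21 October 2020.
  Appellate Stay Credit: +429 days → 24 December 2021.
  Response Delay Deduction: −74 days → 11 October 2021.
Expiry of referenced patent QN-278624:
  Base: filing + 20 years → 27 May 2018.
  Regulatory Review Extension: 2539 days claimed exceeds the 1876-day cap, so +1876 days → 16 July 2023.
  Appellate Stay Credit: +242 days → 14 March 2024.
Terminal disclaimer: QN-283034 expires on the earlier of 11 October 2021 and 14 March 2024.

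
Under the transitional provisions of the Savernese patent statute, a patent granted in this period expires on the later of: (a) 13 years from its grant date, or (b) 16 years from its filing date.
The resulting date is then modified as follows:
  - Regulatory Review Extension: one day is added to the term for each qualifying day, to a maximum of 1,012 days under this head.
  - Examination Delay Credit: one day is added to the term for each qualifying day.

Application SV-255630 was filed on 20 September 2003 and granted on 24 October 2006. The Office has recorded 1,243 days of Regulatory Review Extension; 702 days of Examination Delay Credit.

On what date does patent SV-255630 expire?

(a) grant + 13 years → 24 October 2019.
(b) filing + 16 years → 20 September 2019.
Later of the two: 24 October 2019.
Regulatory Review Extension: 1243 days claimed exceeds the 1012-day cap, so +1012 days → 1 August 2022.
Examination Delay Credit: +702 days → 3 July 2024.

2024-07-03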